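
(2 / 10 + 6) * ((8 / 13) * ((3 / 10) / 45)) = 124 / 4875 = 0.03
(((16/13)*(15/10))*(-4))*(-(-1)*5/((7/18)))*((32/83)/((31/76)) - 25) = 41135040/18011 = 2283.88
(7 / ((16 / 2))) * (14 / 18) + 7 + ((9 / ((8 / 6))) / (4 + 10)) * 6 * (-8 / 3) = -17 / 504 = -0.03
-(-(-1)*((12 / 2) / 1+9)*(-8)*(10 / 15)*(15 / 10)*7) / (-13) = -840 / 13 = -64.62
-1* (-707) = 707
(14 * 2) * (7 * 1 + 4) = 308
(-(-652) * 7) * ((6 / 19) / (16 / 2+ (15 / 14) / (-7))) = 2683632 / 14611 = 183.67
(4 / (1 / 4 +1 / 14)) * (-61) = -6832 / 9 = -759.11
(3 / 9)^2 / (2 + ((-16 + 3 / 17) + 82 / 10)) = -85 / 4302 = -0.02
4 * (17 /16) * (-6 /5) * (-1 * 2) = 51 /5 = 10.20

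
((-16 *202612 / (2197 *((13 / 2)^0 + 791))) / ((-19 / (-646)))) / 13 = -13777616 / 2827539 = -4.87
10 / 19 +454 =454.53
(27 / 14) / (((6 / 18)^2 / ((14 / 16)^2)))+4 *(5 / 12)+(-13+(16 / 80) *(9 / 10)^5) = 12442963 / 6000000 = 2.07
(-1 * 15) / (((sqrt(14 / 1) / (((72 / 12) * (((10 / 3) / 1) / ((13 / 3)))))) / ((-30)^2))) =-405000 * sqrt(14) / 91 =-16652.43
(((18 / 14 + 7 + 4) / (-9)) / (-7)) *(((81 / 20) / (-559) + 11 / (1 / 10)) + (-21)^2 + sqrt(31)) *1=86 *sqrt(31) / 441 + 6160099 / 57330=108.54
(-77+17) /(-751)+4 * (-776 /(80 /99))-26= -14521036 /3755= -3867.12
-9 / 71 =-0.13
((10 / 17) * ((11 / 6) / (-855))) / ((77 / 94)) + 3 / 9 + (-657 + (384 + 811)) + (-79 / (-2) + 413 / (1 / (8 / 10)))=554448263 / 610470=908.23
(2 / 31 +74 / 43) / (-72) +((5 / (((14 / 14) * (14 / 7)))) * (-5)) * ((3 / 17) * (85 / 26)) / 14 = -0.54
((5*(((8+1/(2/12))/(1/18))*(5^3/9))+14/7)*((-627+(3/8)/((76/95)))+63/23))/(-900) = 446408929/36800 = 12130.68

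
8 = 8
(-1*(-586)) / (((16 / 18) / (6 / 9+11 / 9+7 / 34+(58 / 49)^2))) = 2304.64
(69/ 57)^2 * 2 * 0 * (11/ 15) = 0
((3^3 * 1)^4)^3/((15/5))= 50031545098999707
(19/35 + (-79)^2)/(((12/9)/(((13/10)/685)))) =4259853/479500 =8.88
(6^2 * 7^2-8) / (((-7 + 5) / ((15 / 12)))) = -2195 / 2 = -1097.50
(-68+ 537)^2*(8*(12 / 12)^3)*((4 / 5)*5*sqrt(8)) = 14077504*sqrt(2) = 19908597.08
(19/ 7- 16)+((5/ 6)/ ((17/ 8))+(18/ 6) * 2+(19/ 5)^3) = 2141038/ 44625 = 47.98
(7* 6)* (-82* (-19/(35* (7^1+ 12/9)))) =28044/125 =224.35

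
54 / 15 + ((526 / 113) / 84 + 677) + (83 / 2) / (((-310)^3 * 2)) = 192473132532241 / 282776172000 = 680.66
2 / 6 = 1 / 3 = 0.33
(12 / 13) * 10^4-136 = 118232 / 13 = 9094.77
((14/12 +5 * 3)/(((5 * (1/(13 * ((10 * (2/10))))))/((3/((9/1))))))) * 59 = 74399/45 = 1653.31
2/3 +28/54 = 32/27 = 1.19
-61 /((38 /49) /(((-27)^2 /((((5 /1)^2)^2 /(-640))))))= 139454784 /2375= 58717.80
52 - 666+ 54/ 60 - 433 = -10461/ 10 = -1046.10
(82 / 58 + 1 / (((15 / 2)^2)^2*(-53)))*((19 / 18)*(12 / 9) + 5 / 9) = 110007661 / 39639375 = 2.78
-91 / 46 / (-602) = 13 / 3956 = 0.00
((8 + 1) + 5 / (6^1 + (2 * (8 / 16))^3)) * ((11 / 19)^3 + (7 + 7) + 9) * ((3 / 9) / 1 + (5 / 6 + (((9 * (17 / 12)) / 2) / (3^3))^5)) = 381811239145591 / 1451581254144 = 263.03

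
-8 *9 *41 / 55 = -2952 / 55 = -53.67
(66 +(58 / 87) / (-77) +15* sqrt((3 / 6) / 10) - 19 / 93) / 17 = 3* sqrt(5) / 34 +471101 / 121737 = 4.07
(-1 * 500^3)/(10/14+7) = -437500000/27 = -16203703.70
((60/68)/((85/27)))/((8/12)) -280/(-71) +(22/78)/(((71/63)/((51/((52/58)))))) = 64501639/3467711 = 18.60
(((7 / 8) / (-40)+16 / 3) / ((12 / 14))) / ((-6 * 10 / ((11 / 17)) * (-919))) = 392623 / 5399308800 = 0.00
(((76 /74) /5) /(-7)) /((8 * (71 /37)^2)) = -703 /705740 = -0.00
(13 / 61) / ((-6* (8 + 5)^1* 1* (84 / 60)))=-5 / 2562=-0.00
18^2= 324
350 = 350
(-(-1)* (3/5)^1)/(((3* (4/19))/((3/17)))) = 57/340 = 0.17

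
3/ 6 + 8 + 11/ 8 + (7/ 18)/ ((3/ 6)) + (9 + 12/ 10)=7507/ 360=20.85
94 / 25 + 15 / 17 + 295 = 127348 / 425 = 299.64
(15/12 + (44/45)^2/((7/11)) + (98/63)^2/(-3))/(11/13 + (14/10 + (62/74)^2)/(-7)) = 5890397669/1652502060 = 3.56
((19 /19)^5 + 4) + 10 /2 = 10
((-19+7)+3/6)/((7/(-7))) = 23/2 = 11.50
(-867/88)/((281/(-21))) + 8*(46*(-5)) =-45481313/24728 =-1839.26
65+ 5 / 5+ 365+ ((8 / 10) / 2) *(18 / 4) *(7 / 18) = 4317 / 10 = 431.70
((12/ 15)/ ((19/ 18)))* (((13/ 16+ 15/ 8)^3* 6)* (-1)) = -2146689/ 24320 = -88.27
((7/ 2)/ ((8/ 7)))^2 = 2401/ 256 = 9.38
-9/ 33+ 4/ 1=41/ 11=3.73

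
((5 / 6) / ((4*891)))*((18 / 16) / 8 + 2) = 685 / 1368576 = 0.00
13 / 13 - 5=-4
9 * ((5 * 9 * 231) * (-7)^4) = 224625555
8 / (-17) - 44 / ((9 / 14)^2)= -147256 / 1377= -106.94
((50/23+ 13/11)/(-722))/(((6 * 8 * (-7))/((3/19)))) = 849/388713248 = 0.00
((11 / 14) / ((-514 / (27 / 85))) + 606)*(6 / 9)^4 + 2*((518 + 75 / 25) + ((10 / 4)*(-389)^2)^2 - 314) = 2363481830682057133 / 8257410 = 286225563546.20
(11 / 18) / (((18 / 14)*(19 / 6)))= 77 / 513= 0.15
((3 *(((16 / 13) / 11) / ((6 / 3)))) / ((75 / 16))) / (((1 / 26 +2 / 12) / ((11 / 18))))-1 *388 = -29092 / 75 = -387.89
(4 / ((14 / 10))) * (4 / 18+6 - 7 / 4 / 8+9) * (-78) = -280865 / 84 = -3343.63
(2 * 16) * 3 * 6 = 576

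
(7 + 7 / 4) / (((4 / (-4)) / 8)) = -70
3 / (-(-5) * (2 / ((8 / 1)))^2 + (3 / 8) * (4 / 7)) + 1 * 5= 631 / 59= 10.69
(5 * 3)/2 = 15/2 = 7.50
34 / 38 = 17 / 19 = 0.89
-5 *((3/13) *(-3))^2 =-405/169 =-2.40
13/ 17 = 0.76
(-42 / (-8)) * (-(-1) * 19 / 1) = 399 / 4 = 99.75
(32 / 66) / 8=2 / 33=0.06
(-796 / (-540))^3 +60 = 155503099 / 2460375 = 63.20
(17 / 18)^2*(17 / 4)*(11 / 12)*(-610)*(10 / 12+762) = -75443217355 / 46656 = -1617009.97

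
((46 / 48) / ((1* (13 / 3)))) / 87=23 / 9048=0.00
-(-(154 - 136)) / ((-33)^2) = 2 / 121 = 0.02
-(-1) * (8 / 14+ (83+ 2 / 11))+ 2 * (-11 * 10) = -10491 / 77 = -136.25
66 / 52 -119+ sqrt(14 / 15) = -3061 / 26+ sqrt(210) / 15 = -116.76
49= 49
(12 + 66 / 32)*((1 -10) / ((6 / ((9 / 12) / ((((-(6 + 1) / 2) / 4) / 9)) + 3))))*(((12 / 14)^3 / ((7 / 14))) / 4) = 31.31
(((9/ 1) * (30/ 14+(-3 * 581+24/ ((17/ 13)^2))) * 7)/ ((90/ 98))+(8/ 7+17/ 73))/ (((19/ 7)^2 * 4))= -612284926981/ 152320340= -4019.72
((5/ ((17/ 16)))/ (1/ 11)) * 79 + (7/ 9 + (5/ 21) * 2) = 4381103/ 1071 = 4090.67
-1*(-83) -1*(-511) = 594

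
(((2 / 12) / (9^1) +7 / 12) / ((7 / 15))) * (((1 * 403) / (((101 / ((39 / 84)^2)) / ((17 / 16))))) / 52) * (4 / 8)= 0.01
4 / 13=0.31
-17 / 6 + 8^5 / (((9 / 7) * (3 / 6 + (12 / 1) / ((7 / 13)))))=6406259 / 5742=1115.68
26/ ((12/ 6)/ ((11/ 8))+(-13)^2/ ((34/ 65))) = 9724/ 121379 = 0.08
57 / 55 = 1.04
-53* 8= -424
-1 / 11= -0.09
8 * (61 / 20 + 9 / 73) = 9266 / 365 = 25.39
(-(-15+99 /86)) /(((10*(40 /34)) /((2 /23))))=20247 /197800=0.10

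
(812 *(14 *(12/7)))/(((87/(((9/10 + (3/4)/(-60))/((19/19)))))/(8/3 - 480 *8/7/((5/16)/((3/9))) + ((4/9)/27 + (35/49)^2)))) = -983956766/8505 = -115691.57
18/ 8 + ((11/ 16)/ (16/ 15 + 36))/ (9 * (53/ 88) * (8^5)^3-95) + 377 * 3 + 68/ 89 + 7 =1141.01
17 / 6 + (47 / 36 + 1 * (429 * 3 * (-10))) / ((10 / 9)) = -1389479 / 120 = -11578.99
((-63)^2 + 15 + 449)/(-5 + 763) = 4433/758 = 5.85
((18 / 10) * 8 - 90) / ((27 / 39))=-546 / 5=-109.20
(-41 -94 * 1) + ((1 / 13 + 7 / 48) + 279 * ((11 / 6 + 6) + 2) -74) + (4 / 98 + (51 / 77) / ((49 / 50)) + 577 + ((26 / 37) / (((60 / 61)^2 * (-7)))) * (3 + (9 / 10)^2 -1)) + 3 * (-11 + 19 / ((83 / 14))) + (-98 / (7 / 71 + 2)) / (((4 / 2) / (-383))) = 48605551897551863153 / 4039882626780000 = 12031.43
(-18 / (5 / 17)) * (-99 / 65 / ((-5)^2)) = 30294 / 8125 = 3.73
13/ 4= 3.25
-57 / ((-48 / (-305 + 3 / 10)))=-57893 / 160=-361.83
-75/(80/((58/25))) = -87/40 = -2.18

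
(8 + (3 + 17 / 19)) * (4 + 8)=2712 / 19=142.74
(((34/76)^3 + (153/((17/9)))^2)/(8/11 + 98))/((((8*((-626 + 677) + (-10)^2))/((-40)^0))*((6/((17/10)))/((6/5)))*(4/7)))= 94253263489/2879436733440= 0.03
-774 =-774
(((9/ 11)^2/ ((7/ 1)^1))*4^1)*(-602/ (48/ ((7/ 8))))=-8127/ 1936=-4.20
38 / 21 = 1.81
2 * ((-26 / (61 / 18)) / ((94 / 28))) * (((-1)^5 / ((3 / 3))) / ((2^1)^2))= 3276 / 2867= 1.14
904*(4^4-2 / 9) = 2081008 / 9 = 231223.11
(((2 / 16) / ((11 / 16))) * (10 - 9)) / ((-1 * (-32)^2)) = -1 / 5632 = -0.00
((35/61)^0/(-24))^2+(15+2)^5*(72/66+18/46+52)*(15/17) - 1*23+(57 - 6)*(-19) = 9764115142717/145728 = 67002327.23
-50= -50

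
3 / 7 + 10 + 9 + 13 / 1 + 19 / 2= 587 / 14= 41.93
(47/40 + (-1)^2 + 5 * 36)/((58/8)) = 7287/290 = 25.13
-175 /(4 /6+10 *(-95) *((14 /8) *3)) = 1050 /29921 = 0.04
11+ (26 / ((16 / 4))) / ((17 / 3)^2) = 6475 / 578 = 11.20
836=836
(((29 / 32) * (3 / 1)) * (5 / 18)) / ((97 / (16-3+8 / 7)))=4785 / 43456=0.11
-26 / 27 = -0.96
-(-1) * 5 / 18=5 / 18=0.28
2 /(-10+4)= -1 /3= -0.33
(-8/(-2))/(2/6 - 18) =-12/53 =-0.23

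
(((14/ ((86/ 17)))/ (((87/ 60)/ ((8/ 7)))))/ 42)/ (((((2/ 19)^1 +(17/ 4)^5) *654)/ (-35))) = -66150400/ 33004004467617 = -0.00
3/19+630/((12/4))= 3993/19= 210.16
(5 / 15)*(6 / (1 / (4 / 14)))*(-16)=-64 / 7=-9.14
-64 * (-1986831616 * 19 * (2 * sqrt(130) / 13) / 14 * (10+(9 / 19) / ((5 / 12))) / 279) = 19218906054656 * sqrt(130) / 18135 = 12083222707.92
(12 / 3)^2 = 16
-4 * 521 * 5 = -10420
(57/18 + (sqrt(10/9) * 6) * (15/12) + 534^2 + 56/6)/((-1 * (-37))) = 5 * sqrt(10)/74 + 570337/74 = 7707.47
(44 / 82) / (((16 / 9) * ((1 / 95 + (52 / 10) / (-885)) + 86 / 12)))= 8323425 / 197760548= 0.04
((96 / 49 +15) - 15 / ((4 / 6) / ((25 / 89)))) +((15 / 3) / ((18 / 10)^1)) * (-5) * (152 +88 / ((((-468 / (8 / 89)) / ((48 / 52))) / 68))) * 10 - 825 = -866736276491 / 39798486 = -21778.12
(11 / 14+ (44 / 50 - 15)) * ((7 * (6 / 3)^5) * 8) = -597376 / 25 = -23895.04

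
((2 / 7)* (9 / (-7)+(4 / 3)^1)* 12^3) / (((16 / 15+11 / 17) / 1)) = 293760 / 21413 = 13.72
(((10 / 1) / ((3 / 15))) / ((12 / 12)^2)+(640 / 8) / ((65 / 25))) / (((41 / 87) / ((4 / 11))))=365400 / 5863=62.32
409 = 409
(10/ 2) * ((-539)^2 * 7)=10168235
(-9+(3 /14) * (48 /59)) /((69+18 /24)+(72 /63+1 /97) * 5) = -0.12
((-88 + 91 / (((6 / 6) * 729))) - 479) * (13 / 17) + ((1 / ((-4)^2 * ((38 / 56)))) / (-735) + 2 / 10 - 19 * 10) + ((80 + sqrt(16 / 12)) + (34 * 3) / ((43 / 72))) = -371.35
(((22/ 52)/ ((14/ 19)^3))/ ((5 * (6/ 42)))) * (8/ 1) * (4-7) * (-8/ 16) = 226347/ 12740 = 17.77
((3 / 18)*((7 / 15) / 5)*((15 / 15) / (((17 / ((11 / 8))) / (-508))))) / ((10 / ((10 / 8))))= -9779 / 122400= -0.08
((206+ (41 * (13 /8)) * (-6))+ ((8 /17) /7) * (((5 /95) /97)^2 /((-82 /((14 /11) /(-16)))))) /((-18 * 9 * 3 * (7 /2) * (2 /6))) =6727544536441 /19687833559548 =0.34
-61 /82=-0.74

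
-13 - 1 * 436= -449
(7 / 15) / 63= 1 / 135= 0.01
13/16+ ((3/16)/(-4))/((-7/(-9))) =337/448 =0.75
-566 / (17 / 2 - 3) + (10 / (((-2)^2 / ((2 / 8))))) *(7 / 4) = -35839 / 352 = -101.82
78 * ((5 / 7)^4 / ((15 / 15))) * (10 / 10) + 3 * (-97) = -649941 / 2401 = -270.70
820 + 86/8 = 3323/4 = 830.75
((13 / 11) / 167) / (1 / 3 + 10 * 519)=39 / 28603927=0.00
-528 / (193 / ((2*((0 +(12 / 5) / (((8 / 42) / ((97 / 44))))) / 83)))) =-146664 / 80095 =-1.83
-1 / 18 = -0.06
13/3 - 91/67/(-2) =2015/402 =5.01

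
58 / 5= 11.60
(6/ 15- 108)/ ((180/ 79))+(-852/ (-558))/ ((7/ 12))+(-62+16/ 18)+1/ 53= -547040801/ 5175450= -105.70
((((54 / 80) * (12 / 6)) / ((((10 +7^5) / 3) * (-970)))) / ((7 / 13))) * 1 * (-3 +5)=-1053 / 1141874300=-0.00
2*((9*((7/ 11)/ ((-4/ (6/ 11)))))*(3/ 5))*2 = -1134/ 605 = -1.87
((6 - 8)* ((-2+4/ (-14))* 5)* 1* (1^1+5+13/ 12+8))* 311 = 2251640/ 21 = 107220.95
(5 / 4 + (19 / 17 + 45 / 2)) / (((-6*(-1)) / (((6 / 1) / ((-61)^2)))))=1691 / 253028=0.01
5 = 5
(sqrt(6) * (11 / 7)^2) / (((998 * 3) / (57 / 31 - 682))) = -2551285 * sqrt(6) / 4547886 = -1.37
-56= -56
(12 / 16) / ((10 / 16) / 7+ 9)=42 / 509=0.08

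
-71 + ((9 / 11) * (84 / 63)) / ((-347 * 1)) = -271019 / 3817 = -71.00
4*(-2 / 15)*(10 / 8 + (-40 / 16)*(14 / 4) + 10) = -4 / 3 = -1.33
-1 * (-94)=94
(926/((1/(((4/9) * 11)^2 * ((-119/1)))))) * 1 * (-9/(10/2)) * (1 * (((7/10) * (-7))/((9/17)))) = -88854270736/2025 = -43878652.22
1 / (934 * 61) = 0.00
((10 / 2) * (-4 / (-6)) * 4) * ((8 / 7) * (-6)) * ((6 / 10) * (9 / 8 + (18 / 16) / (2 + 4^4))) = -2664 / 43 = -61.95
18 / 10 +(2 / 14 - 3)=-37 / 35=-1.06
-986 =-986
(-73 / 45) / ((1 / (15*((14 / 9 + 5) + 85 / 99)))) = -53582 / 297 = -180.41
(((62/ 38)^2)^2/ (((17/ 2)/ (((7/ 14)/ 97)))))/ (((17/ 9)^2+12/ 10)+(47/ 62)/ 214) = 4962577034340/ 5509920586566647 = 0.00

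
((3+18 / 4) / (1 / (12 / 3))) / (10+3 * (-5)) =-6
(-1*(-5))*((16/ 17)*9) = 720/ 17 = 42.35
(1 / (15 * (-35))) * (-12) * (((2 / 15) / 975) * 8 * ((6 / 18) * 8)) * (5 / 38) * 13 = 256 / 2244375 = 0.00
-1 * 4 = -4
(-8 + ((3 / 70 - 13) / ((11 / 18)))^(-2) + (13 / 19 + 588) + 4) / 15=740246243296 / 18990852165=38.98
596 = 596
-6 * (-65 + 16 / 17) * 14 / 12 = 7623 / 17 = 448.41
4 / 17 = 0.24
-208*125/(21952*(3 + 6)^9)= -1625/531540910908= -0.00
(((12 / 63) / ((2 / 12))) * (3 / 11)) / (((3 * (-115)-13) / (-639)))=7668 / 13783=0.56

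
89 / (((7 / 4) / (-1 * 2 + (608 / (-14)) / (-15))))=33464 / 735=45.53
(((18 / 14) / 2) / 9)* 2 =1 / 7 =0.14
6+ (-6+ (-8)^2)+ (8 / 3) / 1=200 / 3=66.67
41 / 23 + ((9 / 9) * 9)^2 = 1904 / 23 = 82.78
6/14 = 0.43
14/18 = 7/9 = 0.78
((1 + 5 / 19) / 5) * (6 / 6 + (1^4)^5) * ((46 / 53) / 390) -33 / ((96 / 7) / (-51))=1285220701 / 10472800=122.72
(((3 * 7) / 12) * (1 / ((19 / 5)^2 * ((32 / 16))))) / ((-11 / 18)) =-1575 / 15884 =-0.10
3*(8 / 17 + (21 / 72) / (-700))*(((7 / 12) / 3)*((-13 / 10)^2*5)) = 22693489 / 9792000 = 2.32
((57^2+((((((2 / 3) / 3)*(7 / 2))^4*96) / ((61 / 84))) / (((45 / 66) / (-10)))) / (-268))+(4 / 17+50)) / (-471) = -501722985755 / 71568719883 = -7.01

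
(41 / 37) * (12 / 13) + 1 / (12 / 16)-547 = -785921 / 1443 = -544.64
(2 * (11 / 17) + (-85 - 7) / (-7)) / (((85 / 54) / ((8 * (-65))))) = -9648288 / 2023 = -4769.30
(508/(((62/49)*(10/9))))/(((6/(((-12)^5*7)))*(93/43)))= -233046471168/4805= -48500826.47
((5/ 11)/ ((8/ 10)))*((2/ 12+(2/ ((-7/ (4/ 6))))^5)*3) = 33982975/ 119800296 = 0.28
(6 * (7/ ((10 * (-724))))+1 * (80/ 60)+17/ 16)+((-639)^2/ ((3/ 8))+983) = 47342709983/ 43440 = 1089841.39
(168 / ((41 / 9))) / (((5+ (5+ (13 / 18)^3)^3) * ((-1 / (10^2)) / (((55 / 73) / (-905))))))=329911171740057600 / 17240070745644014489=0.02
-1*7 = -7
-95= -95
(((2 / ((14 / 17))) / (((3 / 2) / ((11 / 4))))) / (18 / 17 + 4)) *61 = 193919 / 3612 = 53.69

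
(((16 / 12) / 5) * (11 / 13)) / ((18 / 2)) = 44 / 1755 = 0.03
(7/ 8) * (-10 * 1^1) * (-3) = 105/ 4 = 26.25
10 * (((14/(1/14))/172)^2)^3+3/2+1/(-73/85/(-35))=59204767962741/922919005154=64.15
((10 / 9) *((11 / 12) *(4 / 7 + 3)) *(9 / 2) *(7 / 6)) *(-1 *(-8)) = 1375 / 9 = 152.78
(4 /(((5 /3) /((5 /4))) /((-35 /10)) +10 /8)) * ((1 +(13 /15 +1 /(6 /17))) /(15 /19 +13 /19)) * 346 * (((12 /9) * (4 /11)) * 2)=19774592 /4015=4925.18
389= 389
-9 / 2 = -4.50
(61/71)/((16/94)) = 2867/568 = 5.05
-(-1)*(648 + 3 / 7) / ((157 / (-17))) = -77163 / 1099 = -70.21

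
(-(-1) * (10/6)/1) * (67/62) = 335/186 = 1.80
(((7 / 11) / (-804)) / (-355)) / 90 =7 / 282565800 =0.00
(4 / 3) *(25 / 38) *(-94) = -4700 / 57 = -82.46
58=58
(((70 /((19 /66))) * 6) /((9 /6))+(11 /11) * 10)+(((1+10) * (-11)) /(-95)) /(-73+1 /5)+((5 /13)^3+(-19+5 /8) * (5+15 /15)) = 509844565 /584402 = 872.42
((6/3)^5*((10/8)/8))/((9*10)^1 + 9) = 5/99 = 0.05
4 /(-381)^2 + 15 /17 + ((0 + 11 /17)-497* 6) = -7355017480 /2467737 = -2980.47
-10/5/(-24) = 1/12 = 0.08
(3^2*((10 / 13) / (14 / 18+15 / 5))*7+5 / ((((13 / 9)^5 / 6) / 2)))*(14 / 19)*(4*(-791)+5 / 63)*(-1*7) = 43781196854430 / 119927639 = 365063.44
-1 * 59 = -59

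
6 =6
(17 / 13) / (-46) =-17 / 598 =-0.03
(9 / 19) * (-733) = -6597 / 19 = -347.21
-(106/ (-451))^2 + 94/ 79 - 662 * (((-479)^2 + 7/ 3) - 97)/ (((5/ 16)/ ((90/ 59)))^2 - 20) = 202355496771543149406/ 26600075147921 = 7607328.01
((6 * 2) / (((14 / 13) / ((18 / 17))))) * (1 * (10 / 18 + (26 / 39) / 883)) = 689676 / 105077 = 6.56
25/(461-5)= 25/456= 0.05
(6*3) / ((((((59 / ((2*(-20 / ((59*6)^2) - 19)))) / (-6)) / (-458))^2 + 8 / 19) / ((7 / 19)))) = 149840442565739864064 / 9513686105934101123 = 15.75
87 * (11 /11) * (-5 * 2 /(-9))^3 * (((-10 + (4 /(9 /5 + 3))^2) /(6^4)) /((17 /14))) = -8500625 /12045996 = -0.71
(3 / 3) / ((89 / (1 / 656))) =1 / 58384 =0.00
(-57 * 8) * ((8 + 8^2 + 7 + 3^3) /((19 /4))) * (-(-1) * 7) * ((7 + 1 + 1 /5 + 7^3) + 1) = -25087910.40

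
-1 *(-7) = 7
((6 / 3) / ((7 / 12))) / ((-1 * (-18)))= 4 / 21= 0.19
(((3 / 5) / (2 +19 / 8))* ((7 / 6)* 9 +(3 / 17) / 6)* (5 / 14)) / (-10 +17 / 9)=-19332 / 304045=-0.06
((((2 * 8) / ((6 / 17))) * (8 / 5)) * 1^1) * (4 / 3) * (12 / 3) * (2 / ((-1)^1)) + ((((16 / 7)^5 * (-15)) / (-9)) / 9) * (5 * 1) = -1624385536 / 2268945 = -715.92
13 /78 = 1 /6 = 0.17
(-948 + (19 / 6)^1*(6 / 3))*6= -5650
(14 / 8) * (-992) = -1736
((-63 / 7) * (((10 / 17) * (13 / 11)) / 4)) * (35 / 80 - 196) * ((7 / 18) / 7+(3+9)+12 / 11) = 529411155 / 131648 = 4021.41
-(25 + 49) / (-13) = 74 / 13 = 5.69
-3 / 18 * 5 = -0.83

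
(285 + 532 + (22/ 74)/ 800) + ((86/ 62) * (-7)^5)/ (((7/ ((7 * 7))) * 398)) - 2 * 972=-280664660541/ 182602400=-1537.03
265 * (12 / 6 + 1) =795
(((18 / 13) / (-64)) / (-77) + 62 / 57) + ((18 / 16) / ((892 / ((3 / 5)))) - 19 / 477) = 169763852933 / 161845603920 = 1.05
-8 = -8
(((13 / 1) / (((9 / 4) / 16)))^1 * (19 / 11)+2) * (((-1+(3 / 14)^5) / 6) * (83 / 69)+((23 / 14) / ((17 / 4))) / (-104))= -80380106112577 / 2435779618272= -33.00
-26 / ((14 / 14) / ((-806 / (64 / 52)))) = 68107 / 4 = 17026.75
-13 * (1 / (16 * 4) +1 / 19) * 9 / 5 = -9711 / 6080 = -1.60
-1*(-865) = 865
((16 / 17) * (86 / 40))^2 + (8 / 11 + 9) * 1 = 1098499 / 79475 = 13.82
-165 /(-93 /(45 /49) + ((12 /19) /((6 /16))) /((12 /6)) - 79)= 0.92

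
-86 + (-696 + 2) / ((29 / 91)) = -65648 / 29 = -2263.72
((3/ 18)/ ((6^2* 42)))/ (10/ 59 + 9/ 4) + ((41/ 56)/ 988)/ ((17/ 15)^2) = 460358251/ 739543869792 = 0.00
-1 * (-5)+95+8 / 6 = 304 / 3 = 101.33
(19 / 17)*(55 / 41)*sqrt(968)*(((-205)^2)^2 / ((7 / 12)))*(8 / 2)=47534813700000*sqrt(2) / 119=564910741339.65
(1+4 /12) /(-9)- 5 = -5.15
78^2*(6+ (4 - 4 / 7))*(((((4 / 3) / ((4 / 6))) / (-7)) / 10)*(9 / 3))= -1204632 / 245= -4916.87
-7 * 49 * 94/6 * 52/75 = -838292/225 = -3725.74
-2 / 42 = -1 / 21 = -0.05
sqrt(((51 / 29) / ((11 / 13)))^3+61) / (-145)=-sqrt(724640893174) / 14755345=-0.06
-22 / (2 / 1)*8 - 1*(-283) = 195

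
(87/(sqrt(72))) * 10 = 145 * sqrt(2)/2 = 102.53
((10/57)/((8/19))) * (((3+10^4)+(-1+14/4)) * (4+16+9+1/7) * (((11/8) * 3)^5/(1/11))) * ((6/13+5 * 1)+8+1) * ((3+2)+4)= 309735132848993115/1490944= 207744310214.87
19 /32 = 0.59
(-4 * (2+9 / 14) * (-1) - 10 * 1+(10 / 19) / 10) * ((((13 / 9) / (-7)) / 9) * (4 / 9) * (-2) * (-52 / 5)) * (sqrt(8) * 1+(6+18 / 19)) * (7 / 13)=-1519232 / 3070305 - 69056 * sqrt(2) / 484785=-0.70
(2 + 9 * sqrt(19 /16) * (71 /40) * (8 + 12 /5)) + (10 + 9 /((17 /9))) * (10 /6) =1357 /51 + 8307 * sqrt(19) /200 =207.65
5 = 5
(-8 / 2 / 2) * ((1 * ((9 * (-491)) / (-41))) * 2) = -17676 / 41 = -431.12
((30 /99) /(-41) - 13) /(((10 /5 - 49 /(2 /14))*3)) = 17599 /1384119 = 0.01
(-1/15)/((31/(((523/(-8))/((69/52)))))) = 6799/64170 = 0.11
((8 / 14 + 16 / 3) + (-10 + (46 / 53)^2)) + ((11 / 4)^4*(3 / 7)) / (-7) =-723410417 / 105708288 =-6.84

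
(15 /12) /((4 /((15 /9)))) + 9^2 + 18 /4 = 4129 /48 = 86.02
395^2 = 156025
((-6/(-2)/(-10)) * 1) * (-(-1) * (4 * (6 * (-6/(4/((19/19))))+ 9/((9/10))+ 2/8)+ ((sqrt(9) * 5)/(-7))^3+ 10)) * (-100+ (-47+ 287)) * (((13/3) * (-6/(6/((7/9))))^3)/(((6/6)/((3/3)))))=107380/243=441.89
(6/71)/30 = 1/355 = 0.00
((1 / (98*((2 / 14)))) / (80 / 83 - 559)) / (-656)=83 / 425375328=0.00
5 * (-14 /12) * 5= -175 /6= -29.17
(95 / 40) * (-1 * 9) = -171 / 8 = -21.38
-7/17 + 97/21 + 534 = 538.21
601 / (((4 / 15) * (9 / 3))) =3005 / 4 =751.25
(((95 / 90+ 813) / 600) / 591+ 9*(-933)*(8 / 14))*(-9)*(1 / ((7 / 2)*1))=214385383829 / 17375400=12338.44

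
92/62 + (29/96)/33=146627/98208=1.49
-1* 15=-15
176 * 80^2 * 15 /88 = 192000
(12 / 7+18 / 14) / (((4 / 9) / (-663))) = -17901 / 4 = -4475.25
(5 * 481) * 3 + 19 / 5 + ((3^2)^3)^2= 2693299 / 5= 538659.80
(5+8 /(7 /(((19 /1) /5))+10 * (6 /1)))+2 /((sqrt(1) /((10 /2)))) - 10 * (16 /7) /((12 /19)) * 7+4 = -234.20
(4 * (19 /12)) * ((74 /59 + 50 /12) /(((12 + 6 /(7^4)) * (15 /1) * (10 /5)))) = 87542861 /918141480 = 0.10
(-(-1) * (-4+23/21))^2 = 3721/441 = 8.44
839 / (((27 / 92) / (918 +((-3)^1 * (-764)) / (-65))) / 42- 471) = -20668167632 / 11602749453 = -1.78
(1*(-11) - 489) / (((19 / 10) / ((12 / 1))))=-60000 / 19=-3157.89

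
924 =924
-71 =-71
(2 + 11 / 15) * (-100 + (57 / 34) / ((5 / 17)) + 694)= 81959 / 50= 1639.18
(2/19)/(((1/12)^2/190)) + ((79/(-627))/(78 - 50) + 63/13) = 658401641/228228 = 2884.84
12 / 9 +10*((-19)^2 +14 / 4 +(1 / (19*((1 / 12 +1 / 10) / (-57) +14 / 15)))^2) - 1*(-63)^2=-9793988648 / 30356283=-322.63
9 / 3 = 3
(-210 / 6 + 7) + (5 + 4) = -19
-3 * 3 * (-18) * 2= 324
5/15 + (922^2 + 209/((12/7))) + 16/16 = 3400829/4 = 850207.25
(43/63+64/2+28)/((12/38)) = 72637/378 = 192.16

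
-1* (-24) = 24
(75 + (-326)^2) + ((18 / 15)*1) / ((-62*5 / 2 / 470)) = 16483841 / 155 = 106347.36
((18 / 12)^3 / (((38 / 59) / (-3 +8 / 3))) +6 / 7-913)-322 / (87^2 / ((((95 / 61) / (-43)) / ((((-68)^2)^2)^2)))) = -551598990300346655640833477 / 603572914949856297320448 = -913.89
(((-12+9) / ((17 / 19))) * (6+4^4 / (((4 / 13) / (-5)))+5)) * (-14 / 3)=-1103634 / 17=-64919.65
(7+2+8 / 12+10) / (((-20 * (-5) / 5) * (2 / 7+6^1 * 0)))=3.44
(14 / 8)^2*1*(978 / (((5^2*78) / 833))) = 6653171 / 5200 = 1279.46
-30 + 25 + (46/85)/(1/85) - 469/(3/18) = -2773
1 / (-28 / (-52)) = 13 / 7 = 1.86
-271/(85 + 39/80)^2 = -1734400/46771921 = -0.04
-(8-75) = 67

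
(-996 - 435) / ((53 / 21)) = -567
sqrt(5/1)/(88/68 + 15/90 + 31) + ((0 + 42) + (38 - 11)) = 102*sqrt(5)/3311 + 69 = 69.07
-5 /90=-1 /18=-0.06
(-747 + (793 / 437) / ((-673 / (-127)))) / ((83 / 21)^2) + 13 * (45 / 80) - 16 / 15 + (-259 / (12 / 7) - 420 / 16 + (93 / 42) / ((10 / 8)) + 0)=-246335722730173 / 1134594601840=-217.11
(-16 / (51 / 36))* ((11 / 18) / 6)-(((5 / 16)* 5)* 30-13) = -42871 / 1224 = -35.03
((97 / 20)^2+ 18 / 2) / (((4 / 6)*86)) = 39027 / 68800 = 0.57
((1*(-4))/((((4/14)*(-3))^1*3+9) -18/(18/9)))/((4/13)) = 91/18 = 5.06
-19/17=-1.12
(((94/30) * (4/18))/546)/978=47/36044190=0.00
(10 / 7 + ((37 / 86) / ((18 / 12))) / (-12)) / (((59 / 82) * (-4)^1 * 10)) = -624061 / 12786480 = -0.05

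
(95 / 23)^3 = 70.47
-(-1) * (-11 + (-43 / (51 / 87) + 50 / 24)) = -16783 / 204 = -82.27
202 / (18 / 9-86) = -101 / 42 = -2.40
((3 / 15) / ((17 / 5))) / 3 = 1 / 51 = 0.02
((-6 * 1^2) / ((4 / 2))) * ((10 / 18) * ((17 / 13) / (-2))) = 85 / 78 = 1.09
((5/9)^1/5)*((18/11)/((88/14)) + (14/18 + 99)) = 217883/19602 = 11.12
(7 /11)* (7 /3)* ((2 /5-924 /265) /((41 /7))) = -280574 /358545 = -0.78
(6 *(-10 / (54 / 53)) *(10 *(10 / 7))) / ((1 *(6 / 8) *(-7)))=212000 / 1323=160.24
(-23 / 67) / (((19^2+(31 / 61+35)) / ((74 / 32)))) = -51911 / 25928464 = -0.00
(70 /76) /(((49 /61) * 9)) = 305 /2394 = 0.13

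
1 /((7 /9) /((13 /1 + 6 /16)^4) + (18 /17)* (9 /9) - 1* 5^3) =-20055178953 /2485661986339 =-0.01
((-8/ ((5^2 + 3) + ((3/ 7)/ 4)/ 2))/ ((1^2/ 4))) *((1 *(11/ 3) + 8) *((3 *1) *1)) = -62720/ 1571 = -39.92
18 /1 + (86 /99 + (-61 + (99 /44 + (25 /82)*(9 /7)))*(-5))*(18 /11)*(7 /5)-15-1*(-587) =62531153 /49610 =1260.45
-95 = -95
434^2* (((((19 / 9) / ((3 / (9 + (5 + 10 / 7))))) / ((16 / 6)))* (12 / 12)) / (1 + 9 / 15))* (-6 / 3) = -1917195 / 2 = -958597.50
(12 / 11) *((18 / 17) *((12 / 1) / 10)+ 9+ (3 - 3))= 10476 / 935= 11.20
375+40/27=10165/27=376.48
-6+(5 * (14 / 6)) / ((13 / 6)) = -8 / 13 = -0.62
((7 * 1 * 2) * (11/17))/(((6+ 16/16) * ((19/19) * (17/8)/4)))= 704/289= 2.44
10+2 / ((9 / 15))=40 / 3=13.33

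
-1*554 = -554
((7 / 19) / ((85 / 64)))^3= 89915392 / 4212283375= 0.02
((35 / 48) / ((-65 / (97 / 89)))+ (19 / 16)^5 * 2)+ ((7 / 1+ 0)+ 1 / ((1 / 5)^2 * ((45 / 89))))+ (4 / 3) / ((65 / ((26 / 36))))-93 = -31.83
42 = 42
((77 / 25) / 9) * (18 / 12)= 77 / 150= 0.51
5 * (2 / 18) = 5 / 9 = 0.56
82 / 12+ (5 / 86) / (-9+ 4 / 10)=6.83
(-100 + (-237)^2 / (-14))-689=-67215 / 14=-4801.07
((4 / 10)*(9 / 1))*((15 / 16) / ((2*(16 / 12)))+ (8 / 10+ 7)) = 46953 / 1600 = 29.35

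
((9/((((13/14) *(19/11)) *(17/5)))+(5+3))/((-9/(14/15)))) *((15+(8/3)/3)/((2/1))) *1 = -3120194/392445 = -7.95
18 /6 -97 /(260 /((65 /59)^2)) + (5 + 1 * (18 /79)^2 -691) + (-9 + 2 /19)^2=-18956881475937 /31370785924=-604.28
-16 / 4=-4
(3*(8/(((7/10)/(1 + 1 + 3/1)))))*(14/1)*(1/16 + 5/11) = 13650/11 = 1240.91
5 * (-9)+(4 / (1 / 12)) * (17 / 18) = 1 / 3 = 0.33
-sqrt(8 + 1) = -3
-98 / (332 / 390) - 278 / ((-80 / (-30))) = -72831 / 332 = -219.37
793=793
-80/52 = -20/13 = -1.54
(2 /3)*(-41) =-82 /3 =-27.33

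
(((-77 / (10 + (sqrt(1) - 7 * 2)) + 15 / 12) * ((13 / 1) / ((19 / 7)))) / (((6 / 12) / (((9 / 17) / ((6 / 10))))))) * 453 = 206115 / 2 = 103057.50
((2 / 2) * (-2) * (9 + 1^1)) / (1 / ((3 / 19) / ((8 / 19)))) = -15 / 2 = -7.50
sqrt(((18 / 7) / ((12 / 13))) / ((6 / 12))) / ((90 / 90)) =sqrt(273) / 7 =2.36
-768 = -768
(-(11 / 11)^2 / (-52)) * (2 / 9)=1 / 234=0.00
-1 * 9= -9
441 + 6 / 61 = 26907 / 61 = 441.10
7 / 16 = 0.44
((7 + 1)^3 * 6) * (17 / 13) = 52224 / 13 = 4017.23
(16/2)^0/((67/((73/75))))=73/5025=0.01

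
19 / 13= 1.46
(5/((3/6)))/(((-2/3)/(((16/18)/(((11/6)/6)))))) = -480/11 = -43.64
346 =346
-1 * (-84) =84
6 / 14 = 3 / 7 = 0.43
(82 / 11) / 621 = 0.01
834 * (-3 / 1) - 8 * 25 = -2702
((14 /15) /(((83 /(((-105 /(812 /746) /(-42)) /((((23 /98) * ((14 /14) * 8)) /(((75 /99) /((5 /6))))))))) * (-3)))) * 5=-0.02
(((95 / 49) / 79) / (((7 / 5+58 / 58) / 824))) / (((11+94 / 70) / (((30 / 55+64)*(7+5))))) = 86841875 / 164241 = 528.75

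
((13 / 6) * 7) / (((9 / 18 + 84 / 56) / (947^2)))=81609619 / 12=6800801.58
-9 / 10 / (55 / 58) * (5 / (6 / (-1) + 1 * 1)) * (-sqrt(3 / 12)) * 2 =-261 / 275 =-0.95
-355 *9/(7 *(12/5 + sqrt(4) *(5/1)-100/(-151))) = -2412225/69034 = -34.94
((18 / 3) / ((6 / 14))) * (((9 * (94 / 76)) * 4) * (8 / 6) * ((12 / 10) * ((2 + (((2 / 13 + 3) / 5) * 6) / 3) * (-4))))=-80349696 / 6175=-13012.10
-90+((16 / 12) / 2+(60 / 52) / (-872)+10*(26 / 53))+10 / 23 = -3482043287 / 41455752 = -83.99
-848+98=-750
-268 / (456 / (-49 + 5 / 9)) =28.47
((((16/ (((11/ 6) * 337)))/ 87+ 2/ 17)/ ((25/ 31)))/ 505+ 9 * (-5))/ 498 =-13843609731/ 153203600330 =-0.09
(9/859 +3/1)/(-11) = -2586/9449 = -0.27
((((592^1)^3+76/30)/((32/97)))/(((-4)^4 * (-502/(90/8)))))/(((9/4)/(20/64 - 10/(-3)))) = -26414121538525/296091648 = -89209.28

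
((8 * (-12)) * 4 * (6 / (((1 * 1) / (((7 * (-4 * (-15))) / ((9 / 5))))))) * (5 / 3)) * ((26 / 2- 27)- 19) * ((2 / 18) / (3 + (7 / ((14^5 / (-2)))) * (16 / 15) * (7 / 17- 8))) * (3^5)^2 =19795800911040000 / 306149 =64660674740.21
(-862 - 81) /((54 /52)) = -24518 /27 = -908.07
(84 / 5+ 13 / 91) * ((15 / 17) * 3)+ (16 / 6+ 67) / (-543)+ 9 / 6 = 17919757 / 387702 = 46.22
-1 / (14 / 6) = -3 / 7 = -0.43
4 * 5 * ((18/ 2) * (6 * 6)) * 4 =25920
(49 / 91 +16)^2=46225 / 169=273.52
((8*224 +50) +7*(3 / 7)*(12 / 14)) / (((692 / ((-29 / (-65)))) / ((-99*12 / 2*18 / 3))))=-333633168 / 78715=-4238.50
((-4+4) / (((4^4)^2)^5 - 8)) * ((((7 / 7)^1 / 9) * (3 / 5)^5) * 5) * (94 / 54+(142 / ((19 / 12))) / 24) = 0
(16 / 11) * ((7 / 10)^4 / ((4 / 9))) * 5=21609 / 5500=3.93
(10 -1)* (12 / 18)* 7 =42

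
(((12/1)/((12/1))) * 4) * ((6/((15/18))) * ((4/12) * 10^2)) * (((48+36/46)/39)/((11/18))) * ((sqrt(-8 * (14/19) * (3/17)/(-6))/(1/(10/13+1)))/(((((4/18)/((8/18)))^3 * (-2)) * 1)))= -276480 * sqrt(4522)/3211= -5790.14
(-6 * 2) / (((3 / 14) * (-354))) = 28 / 177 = 0.16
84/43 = 1.95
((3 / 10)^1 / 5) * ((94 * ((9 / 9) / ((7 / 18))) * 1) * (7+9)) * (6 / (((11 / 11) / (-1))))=-243648 / 175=-1392.27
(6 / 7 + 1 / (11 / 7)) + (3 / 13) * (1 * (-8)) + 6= 5653 / 1001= 5.65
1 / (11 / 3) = 3 / 11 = 0.27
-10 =-10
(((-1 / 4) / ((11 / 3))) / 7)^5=-243 / 2771746976768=-0.00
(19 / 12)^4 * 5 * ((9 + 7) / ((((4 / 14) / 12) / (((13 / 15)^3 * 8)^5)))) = 191259350402765827280809984 / 2364627008056640625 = 80883517.68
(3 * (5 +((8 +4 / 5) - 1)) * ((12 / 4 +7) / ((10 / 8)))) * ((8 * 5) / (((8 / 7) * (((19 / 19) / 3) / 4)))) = 129024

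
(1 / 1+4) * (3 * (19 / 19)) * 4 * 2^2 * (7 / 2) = 840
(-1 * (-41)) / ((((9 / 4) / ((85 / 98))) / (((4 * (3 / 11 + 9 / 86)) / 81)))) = 236980 / 804573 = 0.29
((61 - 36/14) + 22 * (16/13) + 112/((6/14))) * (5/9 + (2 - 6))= -2935297/2457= -1194.67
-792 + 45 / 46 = -36387 / 46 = -791.02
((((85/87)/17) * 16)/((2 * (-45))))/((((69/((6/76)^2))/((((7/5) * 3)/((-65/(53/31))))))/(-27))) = -6678/2425929025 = -0.00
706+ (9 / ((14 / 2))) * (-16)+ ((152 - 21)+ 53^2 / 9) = 71098 / 63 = 1128.54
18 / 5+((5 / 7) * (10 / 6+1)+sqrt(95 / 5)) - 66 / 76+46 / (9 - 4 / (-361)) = sqrt(19)+126435187 / 12979470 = 14.10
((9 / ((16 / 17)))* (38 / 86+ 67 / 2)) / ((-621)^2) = 16541 / 19653408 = 0.00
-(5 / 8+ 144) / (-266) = 1157 / 2128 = 0.54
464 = 464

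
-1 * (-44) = 44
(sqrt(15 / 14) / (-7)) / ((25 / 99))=-99*sqrt(210) / 2450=-0.59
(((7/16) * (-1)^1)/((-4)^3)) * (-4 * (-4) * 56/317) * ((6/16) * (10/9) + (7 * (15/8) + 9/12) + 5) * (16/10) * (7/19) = 158809/722760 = 0.22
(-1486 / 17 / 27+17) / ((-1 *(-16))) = 0.86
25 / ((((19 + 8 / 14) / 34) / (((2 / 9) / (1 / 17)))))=202300 / 1233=164.07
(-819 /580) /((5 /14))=-5733 /1450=-3.95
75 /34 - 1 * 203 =-6827 /34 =-200.79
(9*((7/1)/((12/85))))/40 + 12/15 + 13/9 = 19297/1440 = 13.40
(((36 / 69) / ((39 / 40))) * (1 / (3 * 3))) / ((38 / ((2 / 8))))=20 / 51129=0.00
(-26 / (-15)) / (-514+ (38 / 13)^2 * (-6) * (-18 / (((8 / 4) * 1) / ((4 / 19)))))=-2197 / 528375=-0.00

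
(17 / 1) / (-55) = -17 / 55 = -0.31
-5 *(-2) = 10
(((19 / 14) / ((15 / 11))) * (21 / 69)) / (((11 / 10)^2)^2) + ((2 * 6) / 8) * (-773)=-212936641 / 183678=-1159.29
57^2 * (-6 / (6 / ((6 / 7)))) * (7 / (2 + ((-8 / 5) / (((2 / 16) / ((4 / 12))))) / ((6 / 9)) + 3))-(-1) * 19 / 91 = 1267129 / 91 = 13924.49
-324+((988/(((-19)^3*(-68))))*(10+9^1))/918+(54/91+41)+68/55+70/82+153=-7746721206793/60846155370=-127.32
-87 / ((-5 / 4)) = 348 / 5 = 69.60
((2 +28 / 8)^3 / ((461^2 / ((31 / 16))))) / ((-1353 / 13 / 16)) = -48763 / 209120664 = -0.00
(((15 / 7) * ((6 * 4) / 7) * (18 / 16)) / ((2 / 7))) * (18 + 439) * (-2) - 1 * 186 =-186387 / 7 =-26626.71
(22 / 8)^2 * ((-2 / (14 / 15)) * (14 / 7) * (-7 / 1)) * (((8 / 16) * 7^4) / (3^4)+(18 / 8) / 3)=3052225 / 864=3532.67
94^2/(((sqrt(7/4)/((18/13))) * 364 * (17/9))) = 715716 * sqrt(7)/140777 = 13.45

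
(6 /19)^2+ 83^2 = 6889.10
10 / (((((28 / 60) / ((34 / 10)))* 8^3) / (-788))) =-50235 / 448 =-112.13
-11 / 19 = -0.58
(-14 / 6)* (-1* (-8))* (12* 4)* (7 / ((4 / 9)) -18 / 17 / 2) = -231840 / 17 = -13637.65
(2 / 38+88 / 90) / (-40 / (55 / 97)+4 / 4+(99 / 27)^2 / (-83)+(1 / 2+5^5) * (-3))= -1608706 / 14747702435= -0.00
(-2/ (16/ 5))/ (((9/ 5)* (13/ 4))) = -25/ 234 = -0.11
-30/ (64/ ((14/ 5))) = -21/ 16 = -1.31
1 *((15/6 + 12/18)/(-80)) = -19/480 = -0.04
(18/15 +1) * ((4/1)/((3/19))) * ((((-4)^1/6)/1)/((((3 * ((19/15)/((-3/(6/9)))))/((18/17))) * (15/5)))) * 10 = 155.29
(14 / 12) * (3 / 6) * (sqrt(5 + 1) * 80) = 140 * sqrt(6) / 3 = 114.31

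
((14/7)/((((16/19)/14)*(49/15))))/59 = 285/1652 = 0.17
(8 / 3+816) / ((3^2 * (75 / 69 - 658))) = -56488 / 407943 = -0.14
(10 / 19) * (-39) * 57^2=-66690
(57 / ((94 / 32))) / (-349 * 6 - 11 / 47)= -912 / 98429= -0.01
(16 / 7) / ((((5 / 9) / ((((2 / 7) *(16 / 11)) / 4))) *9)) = 128 / 2695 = 0.05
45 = 45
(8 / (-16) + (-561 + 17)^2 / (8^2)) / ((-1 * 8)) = -9247 / 16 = -577.94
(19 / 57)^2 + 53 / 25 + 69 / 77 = 54179 / 17325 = 3.13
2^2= 4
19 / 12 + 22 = 283 / 12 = 23.58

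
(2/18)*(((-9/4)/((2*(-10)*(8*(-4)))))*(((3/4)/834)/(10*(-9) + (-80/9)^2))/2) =81/5067161600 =0.00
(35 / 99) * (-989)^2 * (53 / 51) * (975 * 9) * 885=521870957619375 / 187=2790753784060.83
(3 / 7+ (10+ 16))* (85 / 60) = 3145 / 84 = 37.44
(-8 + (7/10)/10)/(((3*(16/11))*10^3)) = -8723/4800000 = -0.00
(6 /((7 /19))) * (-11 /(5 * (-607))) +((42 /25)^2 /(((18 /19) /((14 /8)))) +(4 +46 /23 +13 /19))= 1206609177 /100913750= 11.96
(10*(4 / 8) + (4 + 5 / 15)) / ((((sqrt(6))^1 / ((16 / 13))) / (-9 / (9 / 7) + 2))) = -1120*sqrt(6) / 117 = -23.45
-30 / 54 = -5 / 9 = -0.56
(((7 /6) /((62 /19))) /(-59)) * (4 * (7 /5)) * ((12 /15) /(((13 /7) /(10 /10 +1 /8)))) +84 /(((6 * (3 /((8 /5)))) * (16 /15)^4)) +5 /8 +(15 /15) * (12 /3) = 25264037377 /2434764800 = 10.38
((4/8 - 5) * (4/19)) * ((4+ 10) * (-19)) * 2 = 504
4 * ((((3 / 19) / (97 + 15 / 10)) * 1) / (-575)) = -24 / 2152225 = -0.00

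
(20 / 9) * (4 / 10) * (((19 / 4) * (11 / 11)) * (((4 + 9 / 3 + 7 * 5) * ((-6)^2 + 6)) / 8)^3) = 181061811 / 4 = 45265452.75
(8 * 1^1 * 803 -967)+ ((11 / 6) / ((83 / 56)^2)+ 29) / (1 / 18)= 41292819 / 6889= 5994.02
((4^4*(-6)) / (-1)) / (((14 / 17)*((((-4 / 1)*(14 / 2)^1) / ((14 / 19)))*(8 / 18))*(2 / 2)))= -14688 / 133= -110.44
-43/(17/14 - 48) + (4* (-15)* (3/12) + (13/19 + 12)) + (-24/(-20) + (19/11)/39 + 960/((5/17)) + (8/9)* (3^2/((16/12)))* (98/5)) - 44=17818315591/5338905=3337.45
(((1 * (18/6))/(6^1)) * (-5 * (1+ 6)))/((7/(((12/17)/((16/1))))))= -15/136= -0.11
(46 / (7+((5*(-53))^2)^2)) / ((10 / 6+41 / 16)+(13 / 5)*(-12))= -1380 / 3990240905117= -0.00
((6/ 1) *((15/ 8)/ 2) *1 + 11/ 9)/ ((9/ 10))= 2465/ 324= 7.61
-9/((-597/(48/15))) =48/995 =0.05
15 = 15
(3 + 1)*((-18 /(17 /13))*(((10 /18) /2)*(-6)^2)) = -9360 /17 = -550.59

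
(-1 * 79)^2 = 6241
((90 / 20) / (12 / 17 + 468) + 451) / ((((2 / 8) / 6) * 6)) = 2395763 / 1328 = 1804.04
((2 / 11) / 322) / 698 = 1 / 1236158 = 0.00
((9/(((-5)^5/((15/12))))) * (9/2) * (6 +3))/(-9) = 81/5000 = 0.02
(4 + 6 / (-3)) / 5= 2 / 5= 0.40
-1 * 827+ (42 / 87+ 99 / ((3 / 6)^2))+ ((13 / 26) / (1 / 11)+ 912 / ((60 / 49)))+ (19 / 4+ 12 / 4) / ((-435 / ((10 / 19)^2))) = 100432621 / 314070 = 319.78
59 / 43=1.37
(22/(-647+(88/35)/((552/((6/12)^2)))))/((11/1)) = -19320/6250009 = -0.00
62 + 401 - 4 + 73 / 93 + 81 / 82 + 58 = 3956161 / 7626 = 518.77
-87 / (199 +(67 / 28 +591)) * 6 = -14616 / 22187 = -0.66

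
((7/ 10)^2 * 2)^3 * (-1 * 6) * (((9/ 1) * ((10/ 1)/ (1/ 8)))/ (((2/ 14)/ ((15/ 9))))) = -29647548/ 625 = -47436.08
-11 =-11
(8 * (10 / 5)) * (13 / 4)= 52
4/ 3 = 1.33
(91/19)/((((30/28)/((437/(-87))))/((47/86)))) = -688597/56115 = -12.27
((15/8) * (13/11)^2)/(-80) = -507/15488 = -0.03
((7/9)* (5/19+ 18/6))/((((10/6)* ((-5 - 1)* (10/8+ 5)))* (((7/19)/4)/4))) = -1984/1125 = -1.76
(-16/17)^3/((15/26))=-1.45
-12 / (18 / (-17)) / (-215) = -34 / 645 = -0.05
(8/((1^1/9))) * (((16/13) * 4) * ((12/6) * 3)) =27648/13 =2126.77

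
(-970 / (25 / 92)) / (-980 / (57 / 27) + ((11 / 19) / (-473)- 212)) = 5.28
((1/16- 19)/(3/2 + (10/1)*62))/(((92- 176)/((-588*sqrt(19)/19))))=-2121*sqrt(19)/188936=-0.05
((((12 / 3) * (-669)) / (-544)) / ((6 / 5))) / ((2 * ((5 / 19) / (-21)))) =-88977 / 544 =-163.56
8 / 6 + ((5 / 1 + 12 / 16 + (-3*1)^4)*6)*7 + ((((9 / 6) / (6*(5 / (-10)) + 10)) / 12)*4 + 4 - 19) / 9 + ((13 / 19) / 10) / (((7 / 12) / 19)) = 1148302 / 315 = 3645.40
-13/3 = -4.33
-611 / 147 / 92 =-611 / 13524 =-0.05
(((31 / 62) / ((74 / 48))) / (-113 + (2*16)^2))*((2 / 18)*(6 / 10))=0.00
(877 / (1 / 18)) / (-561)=-5262 / 187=-28.14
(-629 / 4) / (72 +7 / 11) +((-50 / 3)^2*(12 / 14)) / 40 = 14953 / 3948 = 3.79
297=297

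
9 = 9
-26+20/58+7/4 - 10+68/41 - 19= -243729/4756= -51.25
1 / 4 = 0.25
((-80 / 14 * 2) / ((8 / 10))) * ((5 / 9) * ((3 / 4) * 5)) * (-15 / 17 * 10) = 31250 / 119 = 262.61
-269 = -269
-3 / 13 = -0.23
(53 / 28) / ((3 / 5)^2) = 1325 / 252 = 5.26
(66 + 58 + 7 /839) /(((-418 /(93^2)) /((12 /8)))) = -2699603721 /701404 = -3848.86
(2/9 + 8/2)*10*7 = 2660/9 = 295.56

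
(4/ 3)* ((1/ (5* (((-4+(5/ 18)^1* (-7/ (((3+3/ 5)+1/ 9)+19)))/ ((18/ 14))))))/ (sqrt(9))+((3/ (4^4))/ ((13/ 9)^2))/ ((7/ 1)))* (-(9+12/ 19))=2223435909/ 8580819520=0.26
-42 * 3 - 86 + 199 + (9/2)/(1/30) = 122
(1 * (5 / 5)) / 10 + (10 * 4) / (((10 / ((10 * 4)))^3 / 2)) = 5120.10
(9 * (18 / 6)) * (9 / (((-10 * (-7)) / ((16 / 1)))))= 1944 / 35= 55.54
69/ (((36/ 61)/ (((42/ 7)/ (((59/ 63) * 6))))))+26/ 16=59693/ 472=126.47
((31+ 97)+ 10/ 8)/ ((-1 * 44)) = -47/ 16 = -2.94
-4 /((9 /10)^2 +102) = -400 /10281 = -0.04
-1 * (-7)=7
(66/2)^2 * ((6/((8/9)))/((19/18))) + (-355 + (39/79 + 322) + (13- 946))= 18007083/3002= 5998.36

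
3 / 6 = 1 / 2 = 0.50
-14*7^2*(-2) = 1372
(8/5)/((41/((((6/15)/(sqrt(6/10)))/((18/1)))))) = 8*sqrt(15)/27675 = 0.00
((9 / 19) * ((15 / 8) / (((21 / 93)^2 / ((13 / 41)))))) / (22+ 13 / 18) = 15178995 / 62447756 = 0.24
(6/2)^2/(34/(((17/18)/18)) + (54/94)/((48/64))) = 0.01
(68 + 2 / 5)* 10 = 684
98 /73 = 1.34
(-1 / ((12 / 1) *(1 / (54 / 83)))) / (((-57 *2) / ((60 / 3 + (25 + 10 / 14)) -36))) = 51 / 11039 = 0.00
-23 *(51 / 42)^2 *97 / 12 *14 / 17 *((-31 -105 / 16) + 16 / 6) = 63527725 / 8064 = 7877.94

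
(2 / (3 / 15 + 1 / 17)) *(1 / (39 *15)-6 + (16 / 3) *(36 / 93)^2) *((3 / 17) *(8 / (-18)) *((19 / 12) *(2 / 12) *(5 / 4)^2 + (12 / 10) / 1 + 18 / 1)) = 330187742323 / 5343006240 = 61.80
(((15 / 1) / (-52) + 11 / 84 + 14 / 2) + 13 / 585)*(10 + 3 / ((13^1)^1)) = 534109 / 7605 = 70.23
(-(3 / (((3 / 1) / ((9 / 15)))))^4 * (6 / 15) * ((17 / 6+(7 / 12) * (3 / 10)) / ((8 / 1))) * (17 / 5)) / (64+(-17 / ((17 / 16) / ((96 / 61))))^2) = -616565979 / 6493600000000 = -0.00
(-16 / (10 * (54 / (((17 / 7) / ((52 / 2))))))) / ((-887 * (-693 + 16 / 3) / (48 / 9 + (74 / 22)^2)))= -205462 / 2720090658285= -0.00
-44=-44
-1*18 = -18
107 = 107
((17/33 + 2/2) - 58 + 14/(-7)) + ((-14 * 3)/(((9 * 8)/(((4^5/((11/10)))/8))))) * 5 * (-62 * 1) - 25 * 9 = 685045/33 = 20758.94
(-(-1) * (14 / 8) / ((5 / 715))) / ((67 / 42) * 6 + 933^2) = 539 / 1874920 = 0.00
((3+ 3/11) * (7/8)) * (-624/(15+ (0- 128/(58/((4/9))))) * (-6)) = 764.77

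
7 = 7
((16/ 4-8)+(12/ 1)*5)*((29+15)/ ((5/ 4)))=9856/ 5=1971.20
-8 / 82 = -4 / 41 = -0.10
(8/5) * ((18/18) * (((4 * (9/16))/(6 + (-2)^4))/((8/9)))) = 81/440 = 0.18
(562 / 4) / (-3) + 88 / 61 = -16613 / 366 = -45.39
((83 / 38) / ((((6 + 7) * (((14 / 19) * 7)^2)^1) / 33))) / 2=52041 / 499408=0.10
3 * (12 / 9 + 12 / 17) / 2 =52 / 17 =3.06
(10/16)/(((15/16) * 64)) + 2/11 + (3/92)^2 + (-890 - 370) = -703758259/558624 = -1259.81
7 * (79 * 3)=1659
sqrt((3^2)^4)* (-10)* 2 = -1620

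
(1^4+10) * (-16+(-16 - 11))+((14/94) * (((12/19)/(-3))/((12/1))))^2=-3394740344/7177041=-473.00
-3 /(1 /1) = -3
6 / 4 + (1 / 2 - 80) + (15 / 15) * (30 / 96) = -77.69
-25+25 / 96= -2375 / 96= -24.74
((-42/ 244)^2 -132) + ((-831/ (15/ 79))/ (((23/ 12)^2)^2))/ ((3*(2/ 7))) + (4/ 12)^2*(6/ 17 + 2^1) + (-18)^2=-592857311540587/ 3186342384660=-186.06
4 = 4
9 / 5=1.80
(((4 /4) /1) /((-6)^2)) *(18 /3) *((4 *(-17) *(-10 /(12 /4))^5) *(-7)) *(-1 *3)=23800000 /243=97942.39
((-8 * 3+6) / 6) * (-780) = 2340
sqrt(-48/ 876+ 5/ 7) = sqrt(172207)/ 511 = 0.81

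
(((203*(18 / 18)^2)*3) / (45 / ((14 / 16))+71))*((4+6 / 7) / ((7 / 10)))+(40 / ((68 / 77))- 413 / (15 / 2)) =5407256 / 218535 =24.74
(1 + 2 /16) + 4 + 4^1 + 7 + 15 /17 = 2313 /136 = 17.01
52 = 52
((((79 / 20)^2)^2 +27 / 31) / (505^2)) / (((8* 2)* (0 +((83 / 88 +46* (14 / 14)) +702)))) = 13329497621 / 166734692136000000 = 0.00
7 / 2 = 3.50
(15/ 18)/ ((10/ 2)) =1/ 6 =0.17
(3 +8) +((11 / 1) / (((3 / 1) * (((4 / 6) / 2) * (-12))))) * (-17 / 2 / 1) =451 / 24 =18.79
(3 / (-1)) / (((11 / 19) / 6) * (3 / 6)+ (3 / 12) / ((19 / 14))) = -684 / 53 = -12.91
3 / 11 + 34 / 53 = 533 / 583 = 0.91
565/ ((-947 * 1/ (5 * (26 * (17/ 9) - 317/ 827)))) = -1024573825/ 7048521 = -145.36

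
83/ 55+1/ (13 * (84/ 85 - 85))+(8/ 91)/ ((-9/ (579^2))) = -116983944712/ 35740705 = -3273.13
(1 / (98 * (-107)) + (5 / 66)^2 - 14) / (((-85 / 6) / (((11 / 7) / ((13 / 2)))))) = 63922043 / 267660393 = 0.24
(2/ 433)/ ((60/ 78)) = 13/ 2165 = 0.01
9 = 9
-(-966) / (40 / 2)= 483 / 10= 48.30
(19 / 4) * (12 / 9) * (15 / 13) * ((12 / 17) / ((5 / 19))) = 4332 / 221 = 19.60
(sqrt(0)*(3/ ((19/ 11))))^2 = 0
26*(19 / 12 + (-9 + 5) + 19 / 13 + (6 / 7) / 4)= -809 / 42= -19.26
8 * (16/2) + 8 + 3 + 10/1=85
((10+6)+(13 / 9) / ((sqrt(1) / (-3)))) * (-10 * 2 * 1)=-700 / 3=-233.33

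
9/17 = 0.53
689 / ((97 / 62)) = 42718 / 97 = 440.39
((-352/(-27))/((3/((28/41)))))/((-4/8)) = -19712/3321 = -5.94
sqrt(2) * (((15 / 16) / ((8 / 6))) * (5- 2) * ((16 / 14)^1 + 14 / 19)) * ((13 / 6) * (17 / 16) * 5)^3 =843270390625 * sqrt(2) / 139460608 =8551.26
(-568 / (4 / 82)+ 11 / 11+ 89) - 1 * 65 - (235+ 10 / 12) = -71129 / 6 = -11854.83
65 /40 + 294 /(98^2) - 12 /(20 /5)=-1.34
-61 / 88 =-0.69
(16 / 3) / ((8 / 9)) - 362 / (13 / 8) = -2818 / 13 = -216.77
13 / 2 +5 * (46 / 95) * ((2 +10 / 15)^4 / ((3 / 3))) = 396839 / 3078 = 128.93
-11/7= -1.57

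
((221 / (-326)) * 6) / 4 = -663 / 652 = -1.02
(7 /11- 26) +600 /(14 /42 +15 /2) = 26487 /517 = 51.23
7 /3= 2.33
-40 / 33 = -1.21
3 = 3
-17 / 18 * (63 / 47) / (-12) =119 / 1128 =0.11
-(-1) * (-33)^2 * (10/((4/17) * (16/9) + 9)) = 151470/131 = 1156.26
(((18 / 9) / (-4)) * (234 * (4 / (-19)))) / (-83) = -468 / 1577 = -0.30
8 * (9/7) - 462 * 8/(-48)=611/7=87.29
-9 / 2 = -4.50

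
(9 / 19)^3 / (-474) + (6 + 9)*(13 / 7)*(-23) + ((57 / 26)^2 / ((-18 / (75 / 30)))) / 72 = -473146859136359 / 738456840576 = -640.72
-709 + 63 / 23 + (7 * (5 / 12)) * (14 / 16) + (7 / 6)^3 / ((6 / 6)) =-13952545 / 19872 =-702.12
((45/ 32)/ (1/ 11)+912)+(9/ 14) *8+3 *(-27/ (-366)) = 12746229/ 13664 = 932.83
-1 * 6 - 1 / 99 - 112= -11683 / 99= -118.01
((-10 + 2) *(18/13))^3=-2985984/2197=-1359.12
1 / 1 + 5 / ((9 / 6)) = 13 / 3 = 4.33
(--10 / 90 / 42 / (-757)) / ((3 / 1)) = -1 / 858438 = -0.00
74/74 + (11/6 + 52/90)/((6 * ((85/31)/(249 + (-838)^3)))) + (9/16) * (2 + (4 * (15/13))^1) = -102926362328921/1193400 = -86246323.39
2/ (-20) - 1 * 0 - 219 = -2191/ 10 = -219.10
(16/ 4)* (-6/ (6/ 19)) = -76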